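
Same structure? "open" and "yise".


Pattern of "open": [0, 1, 2, 3]
Pattern of "yise": [0, 1, 2, 3]
Patterns match
Same pattern = Yes


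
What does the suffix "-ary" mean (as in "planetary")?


Suffix: -ary
As in: planetary -> planet + -ary
Meaning = relating to


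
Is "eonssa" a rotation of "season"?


Word: "season", Candidate: "eonssa"
Method: check if candidate is substring of word+word
"seasonseason" contains "eonssa"? No
Is rotation = No


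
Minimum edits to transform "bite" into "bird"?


Word 1: "bite" (length 4)
Word 2: "bird" (length 4)
One optimal edit sequence (insert/delete/substitute each cost 1):
  1. keep 'b'
  2. keep 'i'
  3. substitute 't' -> 'r'  (+1)
  4. substitute 'e' -> 'd'  (+1)
Total edit operations: 2
Edit distance = 2


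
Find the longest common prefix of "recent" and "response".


Word 1: "recent"
Word 2: "response"
Comparing from start:
  Pos 0: 'r' == 'r'
  Pos 1: 'e' == 'e'
  Pos 2: 'c' != 's' (stop)
LCP = "re" (length 2)


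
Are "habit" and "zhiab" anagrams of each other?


Word 1: "habit" → sorted: abhit
Word 2: "zhiab" → sorted: abhiz
Same letters? abhit != abhiz
Anagram = No


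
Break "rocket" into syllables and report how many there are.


Word: "rocket"
Syllable breakdown: rock · et
Counting: 2 parts
= 2 syllables


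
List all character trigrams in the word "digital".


Word: "digital" (length 7)
Number of trigrams = 7 - 3 + 1 = 5
  Position 0: "dig"
  Position 1: "igi"
  Position 2: "git"
  Position 3: "ita"
  Position 4: "tal"
Trigrams = "dig", "igi", "git", "ita", "tal"


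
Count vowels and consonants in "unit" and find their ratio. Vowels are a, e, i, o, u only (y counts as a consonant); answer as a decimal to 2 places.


Word: "unit"
Vowels (a,e,i,o,u): 2
Consonants: 2
Ratio = 2/2
= 1.00


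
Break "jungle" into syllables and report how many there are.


Word: "jungle"
Syllable breakdown: jun / gle
Counting: 2 parts
= 2 syllables


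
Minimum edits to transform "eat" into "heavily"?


Word 1: "eat" (length 3)
Word 2: "heavily" (length 7)
One optimal edit sequence (insert/delete/substitute each cost 1):
  1. insert 'h'  (+1)
  2. keep 'e'
  3. keep 'a'
  4. insert 'v'  (+1)
  5. insert 'i'  (+1)
  6. insert 'l'  (+1)
  7. substitute 't' -> 'y'  (+1)
Total edit operations: 5
Edit distance = 5


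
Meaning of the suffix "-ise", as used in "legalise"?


Suffix: -ise
Example: legalise (legal + -ise)
Meaning = to make


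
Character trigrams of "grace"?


Word: "grace" (length 5)
Number of trigrams = 5 - 3 + 1 = 3
  Position 0: "gra"
  Position 1: "rac"
  Position 2: "ace"
Trigrams = "gra", "rac", "ace"


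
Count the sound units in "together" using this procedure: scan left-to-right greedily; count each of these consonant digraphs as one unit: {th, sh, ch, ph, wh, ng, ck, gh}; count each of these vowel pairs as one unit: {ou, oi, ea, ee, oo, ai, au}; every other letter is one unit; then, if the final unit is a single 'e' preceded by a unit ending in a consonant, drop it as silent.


Word: "together" (8 letters)
Left-to-right scan:
  [1] 't' (letter)
  [2] 'o' (letter)
  [3] 'g' (letter)
  [4] 'e' (letter)
  [5] 'th' (digraph)
  [6] 'e' (letter)
  [7] 'r' (letter)
Units from scan: 7
Sound units = 7 units


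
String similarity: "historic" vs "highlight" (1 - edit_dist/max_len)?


Word 1: "historic" (length 8)
Word 2: "highlight" (length 9)
One optimal edit sequence:
  1. keep 'h'
  2. keep 'i'
  3. insert 'g'  (+1)
  4. substitute 's' -> 'h'  (+1)
  5. substitute 't' -> 'l'  (+1)
  6. substitute 'o' -> 'i'  (+1)
  7. substitute 'r' -> 'g'  (+1)
  8. substitute 'i' -> 'h'  (+1)
  9. substitute 'c' -> 't'  (+1)
Edit distance = 7
Max length = max(8, 9) = 9
Similarity = 1 - 7/9
= 0.2222


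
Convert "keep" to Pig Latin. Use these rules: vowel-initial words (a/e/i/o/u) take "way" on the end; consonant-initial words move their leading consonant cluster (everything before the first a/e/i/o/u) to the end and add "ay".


Word: "keep"
Starts with consonant(s) → move to end, add 'ay'
Consonant cluster: "k"
Pig Latin = "eepkay"


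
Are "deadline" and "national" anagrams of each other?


Word 1: "deadline" → sorted: addeeiln
Word 2: "national" → sorted: aailnnot
Same letters? addeeiln != aailnnot
Anagram = No


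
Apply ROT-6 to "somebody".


Word: "somebody"
Shift: 6
Each letter → (letter + shift) mod 26:
  's' (18) + 6 = 24 → 'y'
  'o' (14) + 6 = 20 → 'u'
  'm' (12) + 6 = 18 → 's'
  'e' (4) + 6 = 10 → 'k'
  'b' (1) + 6 = 7 → 'h'
  'o' (14) + 6 = 20 → 'u'
  'd' (3) + 6 = 9 → 'j'
  'y' (24) + 6 = 4 → 'e'
Result = "yuskhuje"


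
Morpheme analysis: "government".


Word: "government"
Morphemes: govern / -ment
Each morpheme carries meaning
= 2 morphemes


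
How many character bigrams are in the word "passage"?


Word: "passage" (length 7)
Number of 2-grams = length - 2 + 1 = 7 - 2 + 1
= 6


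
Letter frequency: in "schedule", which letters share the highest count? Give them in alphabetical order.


Word: "schedule"
Letter counts:
  'c': 1
  'd': 1
  'e': 2
  'h': 1
  'l': 1
  's': 1
  'u': 1
Maximum count = 2
Most frequent = 'e' (2 times each)


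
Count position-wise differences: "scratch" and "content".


Comparing character by character (same length = 7):
  Pos 0: 's' vs 'c' !=
  Pos 1: 'c' vs 'o' !=
  Pos 2: 'r' vs 'n' !=
  Pos 3: 'a' vs 't' !=
  Pos 4: 't' vs 'e' !=
  Pos 5: 'c' vs 'n' !=
  Pos 6: 'h' vs 't' !=
Hamming distance = 7


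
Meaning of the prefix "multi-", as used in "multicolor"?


Prefix: multi-
Example: multicolor (multi- + color)
Meaning = many


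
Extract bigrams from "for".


Word: "for" (length 3)
Number of bigrams = 3 - 2 + 1 = 2
  Position 0: "fo"
  Position 1: "or"
Bigrams = "fo", "or"


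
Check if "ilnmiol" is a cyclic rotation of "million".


Word: "million", Candidate: "ilnmiol"
Method: check if candidate is substring of word+word
"millionmillion" contains "ilnmiol"? No
Is rotation = No


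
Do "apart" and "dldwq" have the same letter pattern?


Pattern of "apart": [0, 1, 0, 2, 3]
Pattern of "dldwq": [0, 1, 0, 2, 3]
Patterns match
Same pattern = Yes


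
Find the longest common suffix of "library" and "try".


Word 1: "library"
Word 2: "try"
Comparing from end:
  Pos -1: 'y' == 'y'
  Pos -2: 'r' == 'r'
  Pos -3: 'a' != 't' (stop)
LCS = "ry" (length 2)


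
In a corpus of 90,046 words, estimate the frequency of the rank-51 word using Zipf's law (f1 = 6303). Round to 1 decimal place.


Zipf's law: f(r) = f(1) / r
f(1) = 6303
f(51) = 6303 / 51
= 123.6 occurrences


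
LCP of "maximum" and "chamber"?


Word 1: "maximum"
Word 2: "chamber"
Comparing from start:
  Pos 0: 'm' != 'c' (stop)
LCP = "" (length 0)


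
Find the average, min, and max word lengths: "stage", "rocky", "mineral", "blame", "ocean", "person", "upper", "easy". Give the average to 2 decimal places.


Lengths: "stage"=5, "rocky"=5, "mineral"=7, "blame"=5, "ocean"=5, "person"=6, "upper"=5, "easy"=4
Sum = 42, Count = 8
Average = 42/8 = 5.25
= avg=5.25, min=4, max=7


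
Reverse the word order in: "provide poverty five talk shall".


Original: "provide poverty five talk shall"
Words (1..n): provide | poverty | five | talk | shall
Reversed (n..1): shall | talk | five | poverty | provide
Result = "shall talk five poverty provide"


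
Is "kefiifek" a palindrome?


Word: "kefiifek"
Reversed: "kefiifek"
Forward == Backward? kefiifek == kefiifek
Palindrome = Yes


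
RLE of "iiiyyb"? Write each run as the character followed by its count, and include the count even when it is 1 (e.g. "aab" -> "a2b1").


String: "iiiyyb"
Scanning for consecutive runs:
  'i' x 3
  'y' x 2
  'b' x 1
RLE = "i3y2b1"


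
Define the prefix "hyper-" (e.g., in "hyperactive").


Prefix: hyper-
As in: hyperactive -> hyper- + active
Meaning = over / excessive


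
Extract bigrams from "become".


Word: "become" (length 6)
Number of bigrams = 6 - 2 + 1 = 5
  Position 0: "be"
  Position 1: "ec"
  Position 2: "co"
  Position 3: "om"
  Position 4: "me"
Bigrams = "be", "ec", "co", "om", "me"


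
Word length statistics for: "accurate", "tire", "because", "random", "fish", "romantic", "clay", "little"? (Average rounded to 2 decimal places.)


Lengths: "accurate"=8, "tire"=4, "because"=7, "random"=6, "fish"=4, "romantic"=8, "clay"=4, "little"=6
Sum = 47, Count = 8
Average = 47/8 = 5.88
= avg=5.88, min=4, max=8


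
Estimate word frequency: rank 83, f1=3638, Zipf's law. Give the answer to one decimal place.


Zipf's law: f(r) = f(1) / r
f(1) = 3638
f(83) = 3638 / 83
= 43.8 occurrences


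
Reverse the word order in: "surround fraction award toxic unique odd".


Original: "surround fraction award toxic unique odd"
Words (1..n): surround | fraction | award | toxic | unique | odd
Reversed (n..1): odd | unique | toxic | award | fraction | surround
Result = "odd unique toxic award fraction surround"


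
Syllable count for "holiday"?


Word: "holiday"
Syllable breakdown: hol · i · day
Counting: 3 parts
= 3 syllables


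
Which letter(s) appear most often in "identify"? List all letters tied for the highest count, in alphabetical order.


Word: "identify"
Letter counts:
  'd': 1
  'e': 1
  'f': 1
  'i': 2
  'n': 1
  't': 1
  'y': 1
Maximum count = 2
Most frequent = 'i' (2 times each)


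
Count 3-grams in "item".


Word: "item" (length 4)
Number of 3-grams = length - 3 + 1 = 4 - 3 + 1
= 2


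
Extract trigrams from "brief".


Word: "brief" (length 5)
Number of trigrams = 5 - 3 + 1 = 3
  Position 0: "bri"
  Position 1: "rie"
  Position 2: "ief"
Trigrams = "bri", "rie", "ief"


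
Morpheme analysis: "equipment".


Word: "equipment"
Morphemes: equip + -ment
Each morpheme carries meaning
= 2 morphemes


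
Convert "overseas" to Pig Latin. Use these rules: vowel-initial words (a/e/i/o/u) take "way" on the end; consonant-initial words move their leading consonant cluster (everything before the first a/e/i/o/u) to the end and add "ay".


Word: "overseas"
Starts with vowel → add 'way'
Pig Latin = "overseasway"


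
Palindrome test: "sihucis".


Word: "sihucis"
Reversed: "sicuhis"
Forward == Backward? sihucis != sicuhis
Palindrome = No


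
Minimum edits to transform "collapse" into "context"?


Word 1: "collapse" (length 8)
Word 2: "context" (length 7)
One optimal edit sequence (insert/delete/substitute each cost 1):
  1. keep 'c'
  2. keep 'o'
  3. delete 'l'  (+1)
  4. substitute 'l' -> 'n'  (+1)
  5. substitute 'a' -> 't'  (+1)
  6. substitute 'p' -> 'e'  (+1)
  7. substitute 's' -> 'x'  (+1)
  8. substitute 'e' -> 't'  (+1)
Total edit operations: 6
Edit distance = 6


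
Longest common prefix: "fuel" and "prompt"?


Word 1: "fuel"
Word 2: "prompt"
Comparing from start:
  Pos 0: 'f' != 'p' (stop)
LCP = "" (length 0)


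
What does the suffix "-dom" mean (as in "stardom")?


Suffix: -dom
Example: stardom (star + -dom)
Meaning = state / realm


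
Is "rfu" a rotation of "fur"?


Word: "fur", Candidate: "rfu"
Method: check if candidate is substring of word+word
"furfur" contains "rfu"? Yes
Is rotation = Yes


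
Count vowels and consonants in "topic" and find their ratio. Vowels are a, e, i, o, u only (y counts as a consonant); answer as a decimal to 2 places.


Word: "topic"
Vowels (a,e,i,o,u): 2
Consonants: 3
Ratio = 2/3
= 0.67


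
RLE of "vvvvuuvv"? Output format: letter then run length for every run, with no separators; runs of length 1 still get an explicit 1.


String: "vvvvuuvv"
Scanning for consecutive runs:
  'v' x 4
  'u' x 2
  'v' x 2
RLE = "v4u2v2"


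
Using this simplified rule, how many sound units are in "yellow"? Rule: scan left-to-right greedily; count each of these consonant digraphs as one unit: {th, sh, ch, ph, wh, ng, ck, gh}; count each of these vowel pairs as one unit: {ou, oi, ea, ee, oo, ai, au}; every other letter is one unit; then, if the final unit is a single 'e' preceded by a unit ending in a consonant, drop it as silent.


Word: "yellow" (6 letters)
Left-to-right scan:
  [1] 'y' (letter)
  [2] 'e' (letter)
  [3] 'l' (letter)
  [4] 'l' (letter)
  [5] 'o' (letter)
  [6] 'w' (letter)
Units from scan: 6
Sound units = 6 units


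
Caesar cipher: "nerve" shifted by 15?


Word: "nerve"
Shift: 15
Each letter → (letter + shift) mod 26:
  'n' (13) + 15 = 2 → 'c'
  'e' (4) + 15 = 19 → 't'
  'r' (17) + 15 = 6 → 'g'
  'v' (21) + 15 = 10 → 'k'
  'e' (4) + 15 = 19 → 't'
Result = "ctgkt"


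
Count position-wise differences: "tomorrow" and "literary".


Comparing character by character (same length = 8):
  Pos 0: 't' vs 'l' !=
  Pos 1: 'o' vs 'i' !=
  Pos 2: 'm' vs 't' !=
  Pos 3: 'o' vs 'e' !=
  Pos 4: 'r' vs 'r' =
  Pos 5: 'r' vs 'a' !=
  Pos 6: 'o' vs 'r' !=
  Pos 7: 'w' vs 'y' !=
Hamming distance = 7


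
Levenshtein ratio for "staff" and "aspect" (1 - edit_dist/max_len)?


Word 1: "staff" (length 5)
Word 2: "aspect" (length 6)
One optimal edit sequence:
  1. insert 'a'  (+1)
  2. keep 's'
  3. substitute 't' -> 'p'  (+1)
  4. substitute 'a' -> 'e'  (+1)
  5. substitute 'f' -> 'c'  (+1)
  6. substitute 'f' -> 't'  (+1)
Edit distance = 5
Max length = max(5, 6) = 6
Similarity = 1 - 5/6
= 0.1667


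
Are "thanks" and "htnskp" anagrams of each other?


Word 1: "thanks" → sorted: ahknst
Word 2: "htnskp" → sorted: hknpst
Same letters? ahknst != hknpst
Anagram = No


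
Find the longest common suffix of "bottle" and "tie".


Word 1: "bottle"
Word 2: "tie"
Comparing from end:
  Pos -1: 'e' == 'e'
  Pos -2: 'l' != 'i' (stop)
LCS = "e" (length 1)


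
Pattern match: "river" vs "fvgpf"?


Pattern of "river": [0, 1, 2, 3, 0]
Pattern of "fvgpf": [0, 1, 2, 3, 0]
Patterns match
Same pattern = Yes


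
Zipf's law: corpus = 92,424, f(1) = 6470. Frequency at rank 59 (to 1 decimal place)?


Zipf's law: f(r) = f(1) / r
f(1) = 6470
f(59) = 6470 / 59
= 109.7 occurrences


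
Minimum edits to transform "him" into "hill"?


Word 1: "him" (length 3)
Word 2: "hill" (length 4)
One optimal edit sequence (insert/delete/substitute each cost 1):
  1. keep 'h'
  2. keep 'i'
  3. insert 'l'  (+1)
  4. substitute 'm' -> 'l'  (+1)
Total edit operations: 2
Edit distance = 2


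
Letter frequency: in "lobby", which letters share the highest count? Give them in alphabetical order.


Word: "lobby"
Letter counts:
  'b': 2
  'l': 1
  'o': 1
  'y': 1
Maximum count = 2
Most frequent = 'b' (2 times each)


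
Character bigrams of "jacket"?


Word: "jacket" (length 6)
Number of bigrams = 6 - 2 + 1 = 5
  Position 0: "ja"
  Position 1: "ac"
  Position 2: "ck"
  Position 3: "ke"
  Position 4: "et"
Bigrams = "ja", "ac", "ck", "ke", "et"


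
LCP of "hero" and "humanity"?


Word 1: "hero"
Word 2: "humanity"
Comparing from start:
  Pos 0: 'h' == 'h'
  Pos 1: 'e' != 'u' (stop)
LCP = "h" (length 1)


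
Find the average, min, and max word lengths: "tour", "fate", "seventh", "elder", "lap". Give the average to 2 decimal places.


Lengths: "tour"=4, "fate"=4, "seventh"=7, "elder"=5, "lap"=3
Sum = 23, Count = 5
Average = 23/5 = 4.60
= avg=4.60, min=3, max=7


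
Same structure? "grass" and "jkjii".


Pattern of "grass": [0, 1, 2, 3, 3]
Pattern of "jkjii": [0, 1, 0, 2, 2]
Patterns do not match
Same pattern = No


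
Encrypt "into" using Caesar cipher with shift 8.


Word: "into"
Shift: 8
Each letter → (letter + shift) mod 26:
  'i' (8) + 8 = 16 → 'q'
  'n' (13) + 8 = 21 → 'v'
  't' (19) + 8 = 1 → 'b'
  'o' (14) + 8 = 22 → 'w'
Result = "qvbw"


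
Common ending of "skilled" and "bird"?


Word 1: "skilled"
Word 2: "bird"
Comparing from end:
  Pos -1: 'd' == 'd'
  Pos -2: 'e' != 'r' (stop)
LCS = "d" (length 1)


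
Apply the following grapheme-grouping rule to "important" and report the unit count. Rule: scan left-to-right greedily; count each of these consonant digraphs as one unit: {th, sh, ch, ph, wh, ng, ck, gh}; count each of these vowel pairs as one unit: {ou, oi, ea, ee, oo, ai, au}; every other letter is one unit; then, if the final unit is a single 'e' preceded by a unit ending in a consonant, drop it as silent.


Word: "important" (9 letters)
Left-to-right scan:
  [1] 'i' (letter)
  [2] 'm' (letter)
  [3] 'p' (letter)
  [4] 'o' (letter)
  [5] 'r' (letter)
  [6] 't' (letter)
  [7] 'a' (letter)
  [8] 'n' (letter)
  [9] 't' (letter)
Units from scan: 9
Sound units = 9 units


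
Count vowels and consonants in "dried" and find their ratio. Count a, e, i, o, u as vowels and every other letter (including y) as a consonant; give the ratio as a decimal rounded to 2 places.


Word: "dried"
Vowels (a,e,i,o,u): 2
Consonants: 3
Ratio = 2/3
= 0.67


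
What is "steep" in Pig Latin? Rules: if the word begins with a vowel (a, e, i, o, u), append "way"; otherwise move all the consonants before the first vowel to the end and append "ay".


Word: "steep"
Starts with consonant(s) → move to end, add 'ay'
Consonant cluster: "st"
Pig Latin = "eepstay"


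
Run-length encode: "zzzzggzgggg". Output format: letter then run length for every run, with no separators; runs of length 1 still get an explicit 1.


String: "zzzzggzgggg"
Scanning for consecutive runs:
  'z' x 4
  'g' x 2
  'z' x 1
  'g' x 4
RLE = "z4g2z1g4"


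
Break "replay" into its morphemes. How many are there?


Word: "replay"
Morphemes: re- + play
Each morpheme carries meaning
= 2 morphemes


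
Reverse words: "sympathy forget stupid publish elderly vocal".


Original: "sympathy forget stupid publish elderly vocal"
Words (1..n): sympathy | forget | stupid | publish | elderly | vocal
Reversed (n..1): vocal | elderly | publish | stupid | forget | sympathy
Result = "vocal elderly publish stupid forget sympathy"


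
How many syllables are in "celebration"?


Word: "celebration"
Syllable breakdown: cel · e · bra · tion
Counting: 4 parts
= 4 syllables


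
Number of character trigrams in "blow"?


Word: "blow" (length 4)
Number of 3-grams = length - 3 + 1 = 4 - 3 + 1
= 2


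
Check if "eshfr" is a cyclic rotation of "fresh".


Word: "fresh", Candidate: "eshfr"
Method: check if candidate is substring of word+word
"freshfresh" contains "eshfr"? Yes
Is rotation = Yes


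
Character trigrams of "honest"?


Word: "honest" (length 6)
Number of trigrams = 6 - 3 + 1 = 4
  Position 0: "hon"
  Position 1: "one"
  Position 2: "nes"
  Position 3: "est"
Trigrams = "hon", "one", "nes", "est"


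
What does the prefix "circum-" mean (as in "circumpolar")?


Prefix: circum-
Example: circumpolar (circum- + polar)
Meaning = around


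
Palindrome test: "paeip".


Word: "paeip"
Reversed: "pieap"
Forward == Backward? paeip != pieap
Palindrome = No


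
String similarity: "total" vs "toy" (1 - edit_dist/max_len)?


Word 1: "total" (length 5)
Word 2: "toy" (length 3)
One optimal edit sequence:
  1. keep 't'
  2. keep 'o'
  3. delete 't'  (+1)
  4. delete 'a'  (+1)
  5. substitute 'l' -> 'y'  (+1)
Edit distance = 3
Max length = max(5, 3) = 5
Similarity = 1 - 3/5
= 0.4000


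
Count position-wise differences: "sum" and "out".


Comparing character by character (same length = 3):
  Pos 0: 's' vs 'o' !=
  Pos 1: 'u' vs 'u' =
  Pos 2: 'm' vs 't' !=
Hamming distance = 2


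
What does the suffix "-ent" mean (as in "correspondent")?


Suffix: -ent
Example: correspondent (correspond + -ent)
Meaning = one who / that which


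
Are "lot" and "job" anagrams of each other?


Word 1: "lot" → sorted: lot
Word 2: "job" → sorted: bjo
Same letters? lot != bjo
Anagram = No


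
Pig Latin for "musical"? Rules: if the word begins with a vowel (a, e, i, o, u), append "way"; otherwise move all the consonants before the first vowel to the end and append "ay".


Word: "musical"
Starts with consonant(s) → move to end, add 'ay'
Consonant cluster: "m"
Pig Latin = "usicalmay"


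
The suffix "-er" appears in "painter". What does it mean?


Suffix: -er
As in: painter -> paint + -er
Meaning = one who / more


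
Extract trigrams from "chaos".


Word: "chaos" (length 5)
Number of trigrams = 5 - 3 + 1 = 3
  Position 0: "cha"
  Position 1: "hao"
  Position 2: "aos"
Trigrams = "cha", "hao", "aos"


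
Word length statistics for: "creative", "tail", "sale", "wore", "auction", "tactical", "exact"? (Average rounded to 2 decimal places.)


Lengths: "creative"=8, "tail"=4, "sale"=4, "wore"=4, "auction"=7, "tactical"=8, "exact"=5
Sum = 40, Count = 7
Average = 40/7 = 5.71
= avg=5.71, min=4, max=8


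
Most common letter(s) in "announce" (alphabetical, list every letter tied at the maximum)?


Word: "announce"
Letter counts:
  'a': 1
  'c': 1
  'e': 1
  'n': 3
  'o': 1
  'u': 1
Maximum count = 3
Most frequent = 'n' (3 times each)


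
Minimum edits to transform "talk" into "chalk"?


Word 1: "talk" (length 4)
Word 2: "chalk" (length 5)
One optimal edit sequence (insert/delete/substitute each cost 1):
  1. insert 'c'  (+1)
  2. substitute 't' -> 'h'  (+1)
  3. keep 'a'
  4. keep 'l'
  5. keep 'k'
Total edit operations: 2
Edit distance = 2


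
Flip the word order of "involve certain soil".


Original: "involve certain soil"
Words (1..n): involve | certain | soil
Reversed (n..1): soil | certain | involve
Result = "soil certain involve"


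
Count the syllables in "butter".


Word: "butter"
Syllable breakdown: but | ter
Counting: 2 parts
= 2 syllables


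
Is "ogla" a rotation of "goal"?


Word: "goal", Candidate: "ogla"
Method: check if candidate is substring of word+word
"goalgoal" contains "ogla"? No
Is rotation = No


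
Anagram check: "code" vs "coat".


Word 1: "code" → sorted: cdeo
Word 2: "coat" → sorted: acot
Same letters? cdeo != acot
Anagram = No


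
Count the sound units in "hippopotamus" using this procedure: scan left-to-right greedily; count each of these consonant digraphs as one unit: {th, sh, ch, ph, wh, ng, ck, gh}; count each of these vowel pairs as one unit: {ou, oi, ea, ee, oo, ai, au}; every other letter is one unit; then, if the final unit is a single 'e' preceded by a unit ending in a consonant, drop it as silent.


Word: "hippopotamus" (12 letters)
Left-to-right scan:
  1. 'h' (letter)
  2. 'i' (letter)
  3. 'p' (letter)
  4. 'p' (letter)
  5. 'o' (letter)
  6. 'p' (letter)
  7. 'o' (letter)
  8. 't' (letter)
  9. 'a' (letter)
  10. 'm' (letter)
  11. 'u' (letter)
  12. 's' (letter)
Units from scan: 12
Sound units = 12 units


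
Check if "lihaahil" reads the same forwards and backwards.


Word: "lihaahil"
Reversed: "lihaahil"
Forward == Backward? lihaahil == lihaahil
Palindrome = Yes


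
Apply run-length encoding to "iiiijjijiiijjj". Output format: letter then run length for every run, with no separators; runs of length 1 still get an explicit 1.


String: "iiiijjijiiijjj"
Scanning for consecutive runs:
  'i' x 4
  'j' x 2
  'i' x 1
  'j' x 1
  'i' x 3
  'j' x 3
RLE = "i4j2i1j1i3j3"


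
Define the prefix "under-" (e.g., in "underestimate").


Prefix: under-
Example: underestimate = under- + estimate
Meaning = insufficient


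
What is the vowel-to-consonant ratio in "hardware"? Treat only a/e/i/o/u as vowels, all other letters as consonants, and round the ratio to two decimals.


Word: "hardware"
Vowels (a,e,i,o,u): 3
Consonants: 5
Ratio = 3/5
= 0.60


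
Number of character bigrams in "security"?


Word: "security" (length 8)
Number of 2-grams = length - 2 + 1 = 8 - 2 + 1
= 7


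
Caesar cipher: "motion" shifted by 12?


Word: "motion"
Shift: 12
Each letter → (letter + shift) mod 26:
  'm' (12) + 12 = 24 → 'y'
  'o' (14) + 12 = 0 → 'a'
  't' (19) + 12 = 5 → 'f'
  'i' (8) + 12 = 20 → 'u'
  'o' (14) + 12 = 0 → 'a'
  'n' (13) + 12 = 25 → 'z'
Result = "yafuaz"


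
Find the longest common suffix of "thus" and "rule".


Word 1: "thus"
Word 2: "rule"
Comparing from end:
  Pos -1: 's' != 'e' (stop)
LCS = "" (length 0)


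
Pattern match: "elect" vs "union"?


Pattern of "elect": [0, 1, 0, 2, 3]
Pattern of "union": [0, 1, 2, 3, 1]
Patterns do not match
Same pattern = No


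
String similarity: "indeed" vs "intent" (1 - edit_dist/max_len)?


Word 1: "indeed" (length 6)
Word 2: "intent" (length 6)
One optimal edit sequence:
  1. keep 'i'
  2. keep 'n'
  3. substitute 'd' -> 't'  (+1)
  4. keep 'e'
  5. substitute 'e' -> 'n'  (+1)
  6. substitute 'd' -> 't'  (+1)
Edit distance = 3
Max length = max(6, 6) = 6
Similarity = 1 - 3/6
= 0.5000


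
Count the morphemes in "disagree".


Word: "disagree"
Morphemes: dis- + agree
Each morpheme carries meaning
= 2 morphemes


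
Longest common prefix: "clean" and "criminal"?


Word 1: "clean"
Word 2: "criminal"
Comparing from start:
  Pos 0: 'c' == 'c'
  Pos 1: 'l' != 'r' (stop)
LCP = "c" (length 1)


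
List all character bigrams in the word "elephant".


Word: "elephant" (length 8)
Number of bigrams = 8 - 2 + 1 = 7
  Position 0: "el"
  Position 1: "le"
  Position 2: "ep"
  Position 3: "ph"
  Position 4: "ha"
  Position 5: "an"
  Position 6: "nt"
Bigrams = "el", "le", "ep", "ph", "ha", "an", "nt"


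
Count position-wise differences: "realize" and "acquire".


Comparing character by character (same length = 7):
  Pos 0: 'r' vs 'a' !=
  Pos 1: 'e' vs 'c' !=
  Pos 2: 'a' vs 'q' !=
  Pos 3: 'l' vs 'u' !=
  Pos 4: 'i' vs 'i' =
  Pos 5: 'z' vs 'r' !=
  Pos 6: 'e' vs 'e' =
Hamming distance = 5


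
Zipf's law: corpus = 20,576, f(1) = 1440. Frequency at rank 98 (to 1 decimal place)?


Zipf's law: f(r) = f(1) / r
f(1) = 1440
f(98) = 1440 / 98
= 14.7 occurrences


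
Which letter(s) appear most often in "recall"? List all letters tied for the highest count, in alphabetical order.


Word: "recall"
Letter counts:
  'a': 1
  'c': 1
  'e': 1
  'l': 2
  'r': 1
Maximum count = 2
Most frequent = 'l' (2 times each)


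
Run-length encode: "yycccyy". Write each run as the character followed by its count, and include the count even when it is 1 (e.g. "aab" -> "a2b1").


String: "yycccyy"
Scanning for consecutive runs:
  'y' x 2
  'c' x 3
  'y' x 2
RLE = "y2c3y2"


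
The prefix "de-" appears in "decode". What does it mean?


Prefix: de-
Example: decode (de- + code)
Meaning = remove / reverse


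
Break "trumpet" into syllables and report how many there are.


Word: "trumpet"
Syllable breakdown: trum / pet
Counting: 2 parts
= 2 syllables


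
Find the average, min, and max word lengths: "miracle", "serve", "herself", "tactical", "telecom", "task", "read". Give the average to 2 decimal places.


Lengths: "miracle"=7, "serve"=5, "herself"=7, "tactical"=8, "telecom"=7, "task"=4, "read"=4
Sum = 42, Count = 7
Average = 42/7 = 6.00
= avg=6.00, min=4, max=8


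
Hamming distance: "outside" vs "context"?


Comparing character by character (same length = 7):
  Pos 0: 'o' vs 'c' !=
  Pos 1: 'u' vs 'o' !=
  Pos 2: 't' vs 'n' !=
  Pos 3: 's' vs 't' !=
  Pos 4: 'i' vs 'e' !=
  Pos 5: 'd' vs 'x' !=
  Pos 6: 'e' vs 't' !=
Hamming distance = 7


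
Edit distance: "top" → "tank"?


Word 1: "top" (length 3)
Word 2: "tank" (length 4)
One optimal edit sequence (insert/delete/substitute each cost 1):
  1. keep 't'
  2. insert 'a'  (+1)
  3. substitute 'o' -> 'n'  (+1)
  4. substitute 'p' -> 'k'  (+1)
Total edit operations: 3
Edit distance = 3


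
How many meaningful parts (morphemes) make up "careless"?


Word: "careless"
Morphemes: care + -less
Each morpheme carries meaning
= 2 morphemes


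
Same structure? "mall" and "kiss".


Pattern of "mall": [0, 1, 2, 2]
Pattern of "kiss": [0, 1, 2, 2]
Patterns match
Same pattern = Yes


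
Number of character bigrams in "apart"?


Word: "apart" (length 5)
Number of 2-grams = length - 2 + 1 = 5 - 2 + 1
= 4


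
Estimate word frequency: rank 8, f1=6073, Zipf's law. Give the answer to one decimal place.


Zipf's law: f(r) = f(1) / r
f(1) = 6073
f(8) = 6073 / 8
= 759.1 occurrences


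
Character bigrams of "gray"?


Word: "gray" (length 4)
Number of bigrams = 4 - 2 + 1 = 3
  Position 0: "gr"
  Position 1: "ra"
  Position 2: "ay"
Bigrams = "gr", "ra", "ay"


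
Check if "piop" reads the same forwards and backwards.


Word: "piop"
Reversed: "poip"
Forward == Backward? piop != poip
Palindrome = No


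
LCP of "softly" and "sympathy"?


Word 1: "softly"
Word 2: "sympathy"
Comparing from start:
  Pos 0: 's' == 's'
  Pos 1: 'o' != 'y' (stop)
LCP = "s" (length 1)


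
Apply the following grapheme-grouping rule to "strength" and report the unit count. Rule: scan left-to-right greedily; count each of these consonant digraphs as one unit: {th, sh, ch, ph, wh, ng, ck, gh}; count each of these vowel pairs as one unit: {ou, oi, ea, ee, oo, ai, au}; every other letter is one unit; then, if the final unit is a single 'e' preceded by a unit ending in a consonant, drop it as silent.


Word: "strength" (8 letters)
Left-to-right scan:
  1. 's' (letter)
  2. 't' (letter)
  3. 'r' (letter)
  4. 'e' (letter)
  5. 'ng' (digraph)
  6. 'th' (digraph)
Units from scan: 6
Sound units = 6 units


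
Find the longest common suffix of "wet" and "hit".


Word 1: "wet"
Word 2: "hit"
Comparing from end:
  Pos -1: 't' == 't'
  Pos -2: 'e' != 'i' (stop)
LCS = "t" (length 1)


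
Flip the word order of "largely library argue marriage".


Original: "largely library argue marriage"
Words (1..n): largely | library | argue | marriage
Reversed (n..1): marriage | argue | library | largely
Result = "marriage argue library largely"


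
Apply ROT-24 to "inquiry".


Word: "inquiry"
Shift: 24
Each letter → (letter + shift) mod 26:
  'i' (8) + 24 = 6 → 'g'
  'n' (13) + 24 = 11 → 'l'
  'q' (16) + 24 = 14 → 'o'
  'u' (20) + 24 = 18 → 's'
  'i' (8) + 24 = 6 → 'g'
  'r' (17) + 24 = 15 → 'p'
  'y' (24) + 24 = 22 → 'w'
Result = "glosgpw"


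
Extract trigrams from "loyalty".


Word: "loyalty" (length 7)
Number of trigrams = 7 - 3 + 1 = 5
  Position 0: "loy"
  Position 1: "oya"
  Position 2: "yal"
  Position 3: "alt"
  Position 4: "lty"
Trigrams = "loy", "oya", "yal", "alt", "lty"


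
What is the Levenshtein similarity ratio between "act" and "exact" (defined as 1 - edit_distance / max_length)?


Word 1: "act" (length 3)
Word 2: "exact" (length 5)
One optimal edit sequence:
  1. insert 'e'  (+1)
  2. insert 'x'  (+1)
  3. keep 'a'
  4. keep 'c'
  5. keep 't'
Edit distance = 2
Max length = max(3, 5) = 5
Similarity = 1 - 2/5
= 0.6000


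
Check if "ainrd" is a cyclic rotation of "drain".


Word: "drain", Candidate: "ainrd"
Method: check if candidate is substring of word+word
"draindrain" contains "ainrd"? No
Is rotation = No


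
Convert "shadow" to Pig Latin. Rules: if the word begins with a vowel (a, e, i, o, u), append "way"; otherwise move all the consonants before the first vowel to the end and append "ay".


Word: "shadow"
Starts with consonant(s) → move to end, add 'ay'
Consonant cluster: "sh"
Pig Latin = "adowshay"


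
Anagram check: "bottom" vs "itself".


Word 1: "bottom" → sorted: bmoott
Word 2: "itself" → sorted: efilst
Same letters? bmoott != efilst
Anagram = No


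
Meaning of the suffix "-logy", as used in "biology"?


Suffix: -logy
As in: biology -> bio- + -logy
Meaning = study of


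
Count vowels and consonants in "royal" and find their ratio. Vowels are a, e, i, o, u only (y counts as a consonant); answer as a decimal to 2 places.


Word: "royal"
Vowels (a,e,i,o,u): 2
Consonants: 3
Ratio = 2/3
= 0.67


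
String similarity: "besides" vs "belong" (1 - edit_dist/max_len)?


Word 1: "besides" (length 7)
Word 2: "belong" (length 6)
One optimal edit sequence:
  1. keep 'b'
  2. keep 'e'
  3. delete 's'  (+1)
  4. substitute 'i' -> 'l'  (+1)
  5. substitute 'd' -> 'o'  (+1)
  6. substitute 'e' -> 'n'  (+1)
  7. substitute 's' -> 'g'  (+1)
Edit distance = 5
Max length = max(7, 6) = 7
Similarity = 1 - 5/7
= 0.2857


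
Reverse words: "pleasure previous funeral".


Original: "pleasure previous funeral"
Words (1..n): pleasure | previous | funeral
Reversed (n..1): funeral | previous | pleasure
Result = "funeral previous pleasure"


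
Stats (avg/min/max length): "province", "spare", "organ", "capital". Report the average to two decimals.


Lengths: "province"=8, "spare"=5, "organ"=5, "capital"=7
Sum = 25, Count = 4
Average = 25/4 = 6.25
= avg=6.25, min=5, max=8


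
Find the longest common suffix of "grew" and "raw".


Word 1: "grew"
Word 2: "raw"
Comparing from end:
  Pos -1: 'w' == 'w'
  Pos -2: 'e' != 'a' (stop)
LCS = "w" (length 1)


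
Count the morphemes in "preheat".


Word: "preheat"
Morphemes: pre- + heat
Each morpheme carries meaning
= 2 morphemes


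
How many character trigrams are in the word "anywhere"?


Word: "anywhere" (length 8)
Number of 3-grams = length - 3 + 1 = 8 - 3 + 1
= 6


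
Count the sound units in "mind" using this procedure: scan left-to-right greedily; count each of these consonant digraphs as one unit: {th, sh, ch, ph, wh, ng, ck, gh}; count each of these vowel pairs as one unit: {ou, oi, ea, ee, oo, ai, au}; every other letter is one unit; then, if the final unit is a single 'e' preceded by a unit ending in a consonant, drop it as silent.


Word: "mind" (4 letters)
Left-to-right scan:
  (1) 'm' (letter)
  (2) 'i' (letter)
  (3) 'n' (letter)
  (4) 'd' (letter)
Units from scan: 4
Sound units = 4 units


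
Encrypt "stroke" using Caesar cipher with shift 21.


Word: "stroke"
Shift: 21
Each letter → (letter + shift) mod 26:
  's' (18) + 21 = 13 → 'n'
  't' (19) + 21 = 14 → 'o'
  'r' (17) + 21 = 12 → 'm'
  'o' (14) + 21 = 9 → 'j'
  'k' (10) + 21 = 5 → 'f'
  'e' (4) + 21 = 25 → 'z'
Result = "nomjfz"


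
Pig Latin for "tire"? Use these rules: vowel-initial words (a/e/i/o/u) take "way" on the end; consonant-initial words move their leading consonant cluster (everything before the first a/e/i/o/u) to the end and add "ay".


Word: "tire"
Starts with consonant(s) → move to end, add 'ay'
Consonant cluster: "t"
Pig Latin = "iretay"


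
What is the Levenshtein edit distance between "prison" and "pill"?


Word 1: "prison" (length 6)
Word 2: "pill" (length 4)
One optimal edit sequence (insert/delete/substitute each cost 1):
  1. keep 'p'
  2. delete 'r'  (+1)
  3. keep 'i'
  4. delete 's'  (+1)
  5. substitute 'o' -> 'l'  (+1)
  6. substitute 'n' -> 'l'  (+1)
Total edit operations: 4
Edit distance = 4


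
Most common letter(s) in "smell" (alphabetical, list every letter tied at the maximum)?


Word: "smell"
Letter counts:
  'e': 1
  'l': 2
  'm': 1
  's': 1
Maximum count = 2
Most frequent = 'l' (2 times each)


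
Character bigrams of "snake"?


Word: "snake" (length 5)
Number of bigrams = 5 - 2 + 1 = 4
  Position 0: "sn"
  Position 1: "na"
  Position 2: "ak"
  Position 3: "ke"
Bigrams = "sn", "na", "ak", "ke"


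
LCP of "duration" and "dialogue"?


Word 1: "duration"
Word 2: "dialogue"
Comparing from start:
  Pos 0: 'd' == 'd'
  Pos 1: 'u' != 'i' (stop)
LCP = "d" (length 1)


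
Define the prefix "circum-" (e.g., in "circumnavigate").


Prefix: circum-
Example: circumnavigate = circum- + navigate
Meaning = around


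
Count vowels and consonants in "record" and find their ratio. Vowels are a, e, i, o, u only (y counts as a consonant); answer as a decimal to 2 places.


Word: "record"
Vowels (a,e,i,o,u): 2
Consonants: 4
Ratio = 2/4
= 0.50


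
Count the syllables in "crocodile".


Word: "crocodile"
Syllable breakdown: croc-o-dile
Counting: 3 parts
= 3 syllables


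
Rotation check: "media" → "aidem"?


Word: "media", Candidate: "aidem"
Method: check if candidate is substring of word+word
"mediamedia" contains "aidem"? No
Is rotation = No


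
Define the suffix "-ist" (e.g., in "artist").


Suffix: -ist
Example: artist = art + -ist
Meaning = one who practices


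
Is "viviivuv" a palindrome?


Word: "viviivuv"
Reversed: "vuviiviv"
Forward == Backward? viviivuv != vuviiviv
Palindrome = No


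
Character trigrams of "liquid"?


Word: "liquid" (length 6)
Number of trigrams = 6 - 3 + 1 = 4
  Position 0: "liq"
  Position 1: "iqu"
  Position 2: "qui"
  Position 3: "uid"
Trigrams = "liq", "iqu", "qui", "uid"


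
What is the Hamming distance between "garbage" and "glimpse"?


Comparing character by character (same length = 7):
  Pos 0: 'g' vs 'g' =
  Pos 1: 'a' vs 'l' !=
  Pos 2: 'r' vs 'i' !=
  Pos 3: 'b' vs 'm' !=
  Pos 4: 'a' vs 'p' !=
  Pos 5: 'g' vs 's' !=
  Pos 6: 'e' vs 'e' =
Hamming distance = 5


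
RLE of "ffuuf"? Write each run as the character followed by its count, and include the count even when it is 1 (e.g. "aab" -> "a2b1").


String: "ffuuf"
Scanning for consecutive runs:
  'f' x 2
  'u' x 2
  'f' x 1
RLE = "f2u2f1"


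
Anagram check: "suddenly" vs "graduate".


Word 1: "suddenly" → sorted: ddelnsuy
Word 2: "graduate" → sorted: aadegrtu
Same letters? ddelnsuy != aadegrtu
Anagram = No


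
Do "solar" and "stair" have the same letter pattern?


Pattern of "solar": [0, 1, 2, 3, 4]
Pattern of "stair": [0, 1, 2, 3, 4]
Patterns match
Same pattern = Yes


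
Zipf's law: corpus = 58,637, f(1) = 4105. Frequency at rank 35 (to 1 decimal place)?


Zipf's law: f(r) = f(1) / r
f(1) = 4105
f(35) = 4105 / 35
= 117.3 occurrences


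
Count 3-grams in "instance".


Word: "instance" (length 8)
Number of 3-grams = length - 3 + 1 = 8 - 3 + 1
= 6


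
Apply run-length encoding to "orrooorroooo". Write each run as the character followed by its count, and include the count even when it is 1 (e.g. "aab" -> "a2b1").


String: "orrooorroooo"
Scanning for consecutive runs:
  'o' x 1
  'r' x 2
  'o' x 3
  'r' x 2
  'o' x 4
RLE = "o1r2o3r2o4"


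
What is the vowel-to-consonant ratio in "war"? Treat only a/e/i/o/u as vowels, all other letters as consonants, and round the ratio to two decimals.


Word: "war"
Vowels (a,e,i,o,u): 1
Consonants: 2
Ratio = 1/2
= 0.50


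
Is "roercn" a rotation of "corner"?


Word: "corner", Candidate: "roercn"
Method: check if candidate is substring of word+word
"cornercorner" contains "roercn"? No
Is rotation = No


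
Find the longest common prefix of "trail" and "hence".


Word 1: "trail"
Word 2: "hence"
Comparing from start:
  Pos 0: 't' != 'h' (stop)
LCP = "" (length 0)


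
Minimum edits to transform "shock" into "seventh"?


Word 1: "shock" (length 5)
Word 2: "seventh" (length 7)
One optimal edit sequence (insert/delete/substitute each cost 1):
  1. keep 's'
  2. insert 'e'  (+1)
  3. insert 'v'  (+1)
  4. substitute 'h' -> 'e'  (+1)
  5. substitute 'o' -> 'n'  (+1)
  6. substitute 'c' -> 't'  (+1)
  7. substitute 'k' -> 'h'  (+1)
Total edit operations: 6
Edit distance = 6


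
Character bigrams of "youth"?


Word: "youth" (length 5)
Number of bigrams = 5 - 2 + 1 = 4
  Position 0: "yo"
  Position 1: "ou"
  Position 2: "ut"
  Position 3: "th"
Bigrams = "yo", "ou", "ut", "th"


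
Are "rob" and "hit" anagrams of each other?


Word 1: "rob" → sorted: bor
Word 2: "hit" → sorted: hit
Same letters? bor != hit
Anagram = No


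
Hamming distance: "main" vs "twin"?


Comparing character by character (same length = 4):
  Pos 0: 'm' vs 't' !=
  Pos 1: 'a' vs 'w' !=
  Pos 2: 'i' vs 'i' =
  Pos 3: 'n' vs 'n' =
Hamming distance = 2


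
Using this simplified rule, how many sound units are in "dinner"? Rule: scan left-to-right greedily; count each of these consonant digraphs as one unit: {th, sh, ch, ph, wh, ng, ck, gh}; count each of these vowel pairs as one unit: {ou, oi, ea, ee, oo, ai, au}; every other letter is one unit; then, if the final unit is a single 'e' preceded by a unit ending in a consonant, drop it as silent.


Word: "dinner" (6 letters)
Left-to-right scan:
  [1] 'd' (letter)
  [2] 'i' (letter)
  [3] 'n' (letter)
  [4] 'n' (letter)
  [5] 'e' (letter)
  [6] 'r' (letter)
Units from scan: 6
Sound units = 6 units
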